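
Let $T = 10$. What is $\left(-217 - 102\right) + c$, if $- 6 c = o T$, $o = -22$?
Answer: $- \frac{847}{3} \approx -282.33$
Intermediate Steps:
$c = \frac{110}{3}$ ($c = - \frac{\left(-22\right) 10}{6} = \left(- \frac{1}{6}\right) \left(-220\right) = \frac{110}{3} \approx 36.667$)
$\left(-217 - 102\right) + c = \left(-217 - 102\right) + \frac{110}{3} = -319 + \frac{110}{3} = - \frac{847}{3}$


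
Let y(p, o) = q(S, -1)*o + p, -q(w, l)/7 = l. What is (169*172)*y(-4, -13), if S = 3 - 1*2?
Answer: -2761460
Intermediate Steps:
S = 1 (S = 3 - 2 = 1)
q(w, l) = -7*l
y(p, o) = p + 7*o (y(p, o) = (-7*(-1))*o + p = 7*o + p = p + 7*o)
(169*172)*y(-4, -13) = (169*172)*(-4 + 7*(-13)) = 29068*(-4 - 91) = 29068*(-95) = -2761460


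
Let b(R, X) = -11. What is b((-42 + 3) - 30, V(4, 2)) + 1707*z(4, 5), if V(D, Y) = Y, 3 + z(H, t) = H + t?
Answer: 10231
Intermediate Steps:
z(H, t) = -3 + H + t (z(H, t) = -3 + (H + t) = -3 + H + t)
b((-42 + 3) - 30, V(4, 2)) + 1707*z(4, 5) = -11 + 1707*(-3 + 4 + 5) = -11 + 1707*6 = -11 + 10242 = 10231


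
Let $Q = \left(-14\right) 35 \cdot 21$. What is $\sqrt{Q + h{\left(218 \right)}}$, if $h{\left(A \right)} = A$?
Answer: $2 i \sqrt{2518} \approx 100.36 i$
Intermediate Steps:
$Q = -10290$ ($Q = \left(-490\right) 21 = -10290$)
$\sqrt{Q + h{\left(218 \right)}} = \sqrt{-10290 + 218} = \sqrt{-10072} = 2 i \sqrt{2518}$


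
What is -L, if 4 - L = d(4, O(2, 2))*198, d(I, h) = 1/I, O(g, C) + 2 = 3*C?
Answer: 91/2 ≈ 45.500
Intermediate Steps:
O(g, C) = -2 + 3*C
L = -91/2 (L = 4 - 198/4 = 4 - 1*99/2 = 4 - 99/2 = -91/2 ≈ -45.500)
-L = -1*(-91/2) = 91/2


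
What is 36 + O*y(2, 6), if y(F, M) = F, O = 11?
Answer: 58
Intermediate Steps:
36 + O*y(2, 6) = 36 + 11*2 = 36 + 22 = 58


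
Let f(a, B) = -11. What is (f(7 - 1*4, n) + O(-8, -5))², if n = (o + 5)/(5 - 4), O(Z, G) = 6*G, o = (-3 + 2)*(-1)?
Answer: 1681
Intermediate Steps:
o = 1 (o = -1*(-1) = 1)
n = 6 (n = (1 + 5)/(5 - 4) = 6/1 = 6*1 = 6)
(f(7 - 1*4, n) + O(-8, -5))² = (-11 + 6*(-5))² = (-11 - 30)² = (-41)² = 1681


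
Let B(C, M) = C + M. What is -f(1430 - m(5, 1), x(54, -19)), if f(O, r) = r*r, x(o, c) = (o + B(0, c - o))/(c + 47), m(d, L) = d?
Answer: -361/784 ≈ -0.46046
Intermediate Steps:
x(o, c) = c/(47 + c) (x(o, c) = (o + (0 + (c - o)))/(c + 47) = (o + (c - o))/(47 + c) = c/(47 + c))
f(O, r) = r²
-f(1430 - m(5, 1), x(54, -19)) = -(-19/(47 - 19))² = -(-19/28)² = -1*361/784 = -361/784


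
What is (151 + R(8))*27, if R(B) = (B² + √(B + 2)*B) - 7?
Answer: 5616 + 216*√10 ≈ 6299.1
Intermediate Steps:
R(B) = -7 + B² + B*√(2 + B) (R(B) = (B² + √(2 + B)*B) - 7 = (B² + B*√(2 + B)) - 7 = -7 + B² + B*√(2 + B))
(151 + R(8))*27 = (151 + (-7 + 8² + 8*√(2 + 8)))*27 = (151 + (-7 + 64 + 8*√10))*27 = (151 + (57 + 8*√10))*27 = (208 + 8*√10)*27 = 5616 + 216*√10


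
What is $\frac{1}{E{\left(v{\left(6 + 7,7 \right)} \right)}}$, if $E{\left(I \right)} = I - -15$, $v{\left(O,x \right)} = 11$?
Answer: $\frac{1}{26} \approx 0.038462$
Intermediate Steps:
$E{\left(I \right)} = 15 + I$ ($E{\left(I \right)} = I + 15 = 15 + I$)
$\frac{1}{E{\left(v{\left(6 + 7,7 \right)} \right)}} = \frac{1}{15 + 11} = \frac{1}{26}$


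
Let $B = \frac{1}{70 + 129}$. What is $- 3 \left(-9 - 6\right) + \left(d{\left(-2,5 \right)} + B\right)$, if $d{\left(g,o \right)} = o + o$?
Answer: $\frac{10946}{199} \approx 55.005$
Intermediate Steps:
$d{\left(g,o \right)} = 2 o$
$B = \frac{1}{199} \approx 0.0050251$
$- 3 \left(-9 - 6\right) + \left(d{\left(-2,5 \right)} + B\right) = - 3 \left(-9 - 6\right) + \left(2 \cdot 5 + \frac{1}{199}\right) = \left(-3\right) \left(-15\right) + \left(10 + \frac{1}{199}\right) = 45 + \frac{1991}{199} = \frac{10946}{199}$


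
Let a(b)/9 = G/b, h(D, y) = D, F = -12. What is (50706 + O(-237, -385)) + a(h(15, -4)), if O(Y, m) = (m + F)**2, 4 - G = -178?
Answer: 1042121/5 ≈ 2.0842e+5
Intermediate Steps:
G = 182 (G = 4 - 1*(-178) = 4 + 178 = 182)
a(b) = 1638/b (a(b) = 9*(182/b) = 1638/b)
O(Y, m) = (-12 + m)**2 (O(Y, m) = (m - 12)**2 = (-12 + m)**2)
(50706 + O(-237, -385)) + a(h(15, -4)) = (50706 + (-12 - 385)**2) + 1638/15 = (50706 + (-397)**2) + 1638*(1/15) = (50706 + 157609) + 546/5 = 208315 + 546/5 = 1042121/5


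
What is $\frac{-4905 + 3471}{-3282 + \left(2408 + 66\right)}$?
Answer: $\frac{717}{404} \approx 1.7748$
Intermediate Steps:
$\frac{-4905 + 3471}{-3282 + \left(2408 + 66\right)} = - \frac{1434}{-3282 + 2474} = - \frac{1434}{-808} = \left(-1434\right) \left(- \frac{1}{808}\right) = \frac{717}{404}$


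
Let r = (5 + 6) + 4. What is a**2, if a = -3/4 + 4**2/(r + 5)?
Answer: 1/400 ≈ 0.0025000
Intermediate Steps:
r = 15 (r = 11 + 4 = 15)
a = 1/20 (a = -3/4 + 4**2/(15 + 5) = -3*1/4 + 16/20 = -3/4 + 16*(1/20) = -3/4 + 4/5 = 1/20 ≈ 0.050000)
a**2 = (1/20)**2 = 1/400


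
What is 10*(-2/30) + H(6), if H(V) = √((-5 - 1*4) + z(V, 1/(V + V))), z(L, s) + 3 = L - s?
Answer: -⅔ + I*√219/6 ≈ -0.66667 + 2.4664*I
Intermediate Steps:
z(L, s) = -3 + L - s (z(L, s) = -3 + (L - s) = -3 + L - s)
H(V) = √(-12 + V - 1/(2*V)) (H(V) = √((-5 - 1*4) + (-3 + V - 1/(V + V))) = √((-5 - 4) + (-3 + V - 1/(2*V))) = √(-9 + (-3 + V - 1/(2*V))) = √(-12 + V - 1/(2*V)))
10*(-2/30) + H(6) = 10*(-2/30) + √(-48 - 2/6 + 4*6)/2 = 10*(-2*1/30) + √(-48 - 2*⅙ + 24)/2 = 10*(-1/15) + √(-48 - ⅓ + 24)/2 = -⅔ + √(-73/3)/2 = -⅔ + (I*√219/3)/2 = -⅔ + I*√219/6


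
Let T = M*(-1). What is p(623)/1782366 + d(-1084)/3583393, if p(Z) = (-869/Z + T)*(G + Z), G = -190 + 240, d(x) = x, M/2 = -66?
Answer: 195022879633951/3979049819203074 ≈ 0.049012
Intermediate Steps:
M = -132 (M = 2*(-66) = -132)
G = 50
T = 132 (T = -132*(-1) = 132)
p(Z) = (50 + Z)*(132 - 869/Z) (p(Z) = (-869/Z + 132)*(50 + Z) = (132 - 869/Z)*(50 + Z) = (50 + Z)*(132 - 869/Z))
p(623)/1782366 + d(-1084)/3583393 = (5731 - 43450/623 + 132*623)/1782366 - 1084/3583393 = (5731 - 43450*1/623 + 82236)*(1/1782366) - 1084*1/3583393 = (5731 - 43450/623 + 82236)*(1/1782366) - 1084/3583393 = (54759991/623)*(1/1782366) - 1084/3583393 = 54759991/1110414018 - 1084/3583393 = 195022879633951/3979049819203074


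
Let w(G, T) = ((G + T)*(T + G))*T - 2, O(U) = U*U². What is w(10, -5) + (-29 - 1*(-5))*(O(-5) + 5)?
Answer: 2753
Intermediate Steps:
O(U) = U³
w(G, T) = -2 + T*(G + T)² (w(G, T) = ((G + T)*(G + T))*T - 2 = (G + T)²*T - 2 = T*(G + T)² - 2 = -2 + T*(G + T)²)
w(10, -5) + (-29 - 1*(-5))*(O(-5) + 5) = (-2 - 5*(10 - 5)²) + (-29 - 1*(-5))*((-5)³ + 5) = (-2 - 5*5²) + (-29 + 5)*(-125 + 5) = (-2 - 5*25) - 24*(-120) = (-2 - 125) + 2880 = -127 + 2880 = 2753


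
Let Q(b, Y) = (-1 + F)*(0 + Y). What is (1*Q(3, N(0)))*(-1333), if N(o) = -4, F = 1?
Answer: 0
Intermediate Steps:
Q(b, Y) = 0 (Q(b, Y) = (-1 + 1)*(0 + Y) = 0*Y = 0)
(1*Q(3, N(0)))*(-1333) = (1*0)*(-1333) = 0*(-1333) = 0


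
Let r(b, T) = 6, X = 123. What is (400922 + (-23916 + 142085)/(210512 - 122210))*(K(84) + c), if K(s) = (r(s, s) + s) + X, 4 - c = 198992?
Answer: -7037098665149075/88302 ≈ -7.9693e+10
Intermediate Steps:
c = -198988 (c = 4 - 1*198992 = 4 - 198992 = -198988)
K(s) = 129 + s (K(s) = (6 + s) + 123 = 129 + s)
(400922 + (-23916 + 142085)/(210512 - 122210))*(K(84) + c) = (400922 + (-23916 + 142085)/(210512 - 122210))*((129 + 84) - 198988) = (400922 + 118169/88302)*(213 - 198988) = (400922 + 118169*(1/88302))*(-198775) = (400922 + 118169/88302)*(-198775) = (35402332613/88302)*(-198775) = -7037098665149075/88302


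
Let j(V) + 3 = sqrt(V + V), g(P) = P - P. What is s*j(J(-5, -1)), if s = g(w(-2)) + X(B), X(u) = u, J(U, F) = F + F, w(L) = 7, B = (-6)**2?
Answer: -108 + 72*I ≈ -108.0 + 72.0*I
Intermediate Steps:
B = 36
J(U, F) = 2*F
g(P) = 0
j(V) = -3 + sqrt(2)*sqrt(V) (j(V) = -3 + sqrt(V + V) = -3 + sqrt(2*V) = -3 + sqrt(2)*sqrt(V))
s = 36 (s = 0 + 36 = 36)
s*j(J(-5, -1)) = 36*(-3 + sqrt(2)*sqrt(2*(-1))) = 36*(-3 + sqrt(2)*sqrt(-2)) = 36*(-3 + sqrt(2)*(I*sqrt(2))) = 36*(-3 + 2*I) = -108 + 72*I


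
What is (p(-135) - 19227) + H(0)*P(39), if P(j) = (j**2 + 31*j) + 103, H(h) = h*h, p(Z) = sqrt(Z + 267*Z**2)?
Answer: -19227 + 6*sqrt(135165) ≈ -17021.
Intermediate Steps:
H(h) = h**2
P(j) = 103 + j**2 + 31*j
(p(-135) - 19227) + H(0)*P(39) = (sqrt(-135*(1 + 267*(-135))) - 19227) + 0**2*(103 + 39**2 + 31*39) = (sqrt(-135*(1 - 36045)) - 19227) + 0*(103 + 1521 + 1209) = (sqrt(-135*(-36044)) - 19227) + 0*2833 = (sqrt(4865940) - 19227) + 0 = (6*sqrt(135165) - 19227) + 0 = (-19227 + 6*sqrt(135165)) + 0 = -19227 + 6*sqrt(135165)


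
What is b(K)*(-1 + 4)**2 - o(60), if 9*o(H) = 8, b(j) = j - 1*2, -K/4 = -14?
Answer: 4366/9 ≈ 485.11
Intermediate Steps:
K = 56 (K = -4*(-14) = 56)
b(j) = -2 + j (b(j) = j - 2 = -2 + j)
o(H) = 8/9 (o(H) = (1/9)*8 = 8/9)
b(K)*(-1 + 4)**2 - o(60) = (-2 + 56)*(-1 + 4)**2 - 1*8/9 = 54*3**2 - 8/9 = 54*9 - 8/9 = 486 - 8/9 = 4366/9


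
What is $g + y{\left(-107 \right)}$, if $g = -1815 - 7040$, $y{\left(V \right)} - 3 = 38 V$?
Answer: $-12918$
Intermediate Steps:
$y{\left(V \right)} = 3 + 38 V$
$g = -8855$
$g + y{\left(-107 \right)} = -8855 + \left(3 + 38 \left(-107\right)\right) = -8855 + \left(3 - 4066\right) = -8855 - 4063 = -12918$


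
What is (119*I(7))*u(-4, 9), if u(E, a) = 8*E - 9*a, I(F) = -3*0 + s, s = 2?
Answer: -26894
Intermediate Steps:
I(F) = 2 (I(F) = -3*0 + 2 = 0 + 2 = 2)
u(E, a) = -9*a + 8*E
(119*I(7))*u(-4, 9) = (119*2)*(-9*9 + 8*(-4)) = 238*(-81 - 32) = 238*(-113) = -26894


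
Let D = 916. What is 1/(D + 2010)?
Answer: 1/2926 ≈ 0.00034176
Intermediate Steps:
1/(D + 2010) = 1/(916 + 2010) = 1/2926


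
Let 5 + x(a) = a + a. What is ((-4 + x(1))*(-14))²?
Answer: 9604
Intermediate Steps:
x(a) = -5 + 2*a (x(a) = -5 + (a + a) = -5 + 2*a)
((-4 + x(1))*(-14))² = ((-4 + (-5 + 2*1))*(-14))² = ((-4 + (-5 + 2))*(-14))² = ((-4 - 3)*(-14))² = (-7*(-14))² = 98² = 9604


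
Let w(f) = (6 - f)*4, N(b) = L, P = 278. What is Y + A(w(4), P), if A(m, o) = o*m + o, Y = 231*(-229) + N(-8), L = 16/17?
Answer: -856733/17 ≈ -50396.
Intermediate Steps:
L = 16/17 (L = 16*(1/17) = 16/17 ≈ 0.94118)
N(b) = 16/17
Y = -899267/17 (Y = 231*(-229) + 16/17 = -52899 + 16/17 = -899267/17 ≈ -52898.)
w(f) = 24 - 4*f
A(m, o) = o + m*o (A(m, o) = m*o + o = o + m*o)
Y + A(w(4), P) = -899267/17 + 278*(1 + (24 - 4*4)) = -899267/17 + 278*(1 + (24 - 16)) = -899267/17 + 278*(1 + 8) = -899267/17 + 278*9 = -899267/17 + 2502 = -856733/17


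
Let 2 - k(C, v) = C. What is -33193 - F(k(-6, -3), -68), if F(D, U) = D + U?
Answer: -33133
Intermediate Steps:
k(C, v) = 2 - C
-33193 - F(k(-6, -3), -68) = -33193 - ((2 - 1*(-6)) - 68) = -33193 - ((2 + 6) - 68) = -33193 - (8 - 68) = -33193 - 1*(-60) = -33193 + 60 = -33133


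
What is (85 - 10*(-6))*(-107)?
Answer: -15515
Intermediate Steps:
(85 - 10*(-6))*(-107) = (85 + 60)*(-107) = 145*(-107) = -15515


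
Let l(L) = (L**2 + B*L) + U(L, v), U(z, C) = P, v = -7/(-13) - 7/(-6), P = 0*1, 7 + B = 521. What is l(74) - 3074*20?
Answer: -17968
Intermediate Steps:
B = 514 (B = -7 + 521 = 514)
P = 0
v = 133/78 (v = -7*(-1/13) - 7*(-1/6) = 7/13 + 7/6 = 133/78 ≈ 1.7051)
U(z, C) = 0
l(L) = L**2 + 514*L (l(L) = (L**2 + 514*L) + 0 = L**2 + 514*L)
l(74) - 3074*20 = 74*(514 + 74) - 3074*20 = 74*588 - 61480 = 43512 - 61480 = -17968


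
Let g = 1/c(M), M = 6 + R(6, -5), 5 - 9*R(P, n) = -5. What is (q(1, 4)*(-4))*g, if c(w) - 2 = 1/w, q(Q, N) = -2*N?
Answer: 2048/137 ≈ 14.949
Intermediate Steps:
R(P, n) = 10/9 (R(P, n) = 5/9 - 1/9*(-5) = 5/9 + 5/9 = 10/9)
M = 64/9 (M = 6 + 10/9 = 64/9 ≈ 7.1111)
c(w) = 2 + 1/w
g = 64/137 (g = 1/(2 + 1/(64/9)) = 1/(2 + 9/64) = 1/(137/64) = 64/137 ≈ 0.46715)
(q(1, 4)*(-4))*g = (-2*4*(-4))*(64/137) = -8*(-4)*(64/137) = 32*(64/137) = 2048/137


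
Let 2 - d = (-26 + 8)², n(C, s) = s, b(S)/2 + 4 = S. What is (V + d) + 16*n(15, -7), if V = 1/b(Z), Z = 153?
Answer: -129331/298 ≈ -434.00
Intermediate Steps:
b(S) = -8 + 2*S
V = 1/298 (V = 1/(-8 + 2*153) = 1/(-8 + 306) = 1/298 ≈ 0.0033557)
d = -322 (d = 2 - (-26 + 8)² = 2 - 1*(-18)² = 2 - 1*324 = 2 - 324 = -322)
(V + d) + 16*n(15, -7) = (1/298 - 322) + 16*(-7) = -95955/298 - 112 = -129331/298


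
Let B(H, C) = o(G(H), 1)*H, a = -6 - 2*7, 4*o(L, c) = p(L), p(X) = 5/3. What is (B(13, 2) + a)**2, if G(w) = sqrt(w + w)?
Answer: 30625/144 ≈ 212.67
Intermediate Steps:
G(w) = sqrt(2)*sqrt(w) (G(w) = sqrt(2*w) = sqrt(2)*sqrt(w))
p(X) = 5/3 (p(X) = 5*(1/3) = 5/3)
o(L, c) = 5/12 (o(L, c) = (1/4)*(5/3) = 5/12)
a = -20 (a = -6 - 14 = -20)
B(H, C) = 5*H/12
(B(13, 2) + a)**2 = ((5/12)*13 - 20)**2 = (65/12 - 20)**2 = (-175/12)**2 = 30625/144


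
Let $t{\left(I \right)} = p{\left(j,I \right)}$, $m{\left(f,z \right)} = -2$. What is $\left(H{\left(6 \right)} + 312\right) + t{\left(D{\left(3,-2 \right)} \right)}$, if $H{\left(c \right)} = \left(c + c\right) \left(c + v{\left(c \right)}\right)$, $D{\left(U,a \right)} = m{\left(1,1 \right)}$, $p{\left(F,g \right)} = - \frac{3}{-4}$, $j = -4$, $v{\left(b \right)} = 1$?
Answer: $\frac{1587}{4} \approx 396.75$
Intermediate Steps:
$p{\left(F,g \right)} = \frac{3}{4}$ ($p{\left(F,g \right)} = \left(-3\right) \left(- \frac{1}{4}\right) = \frac{3}{4}$)
$D{\left(U,a \right)} = -2$
$t{\left(I \right)} = \frac{3}{4}$
$H{\left(c \right)} = 2 c \left(1 + c\right)$ ($H{\left(c \right)} = \left(c + c\right) \left(c + 1\right) = 2 c \left(1 + c\right)$)
$\left(H{\left(6 \right)} + 312\right) + t{\left(D{\left(3,-2 \right)} \right)} = \left(2 \cdot 6 \left(1 + 6\right) + 312\right) + \frac{3}{4} = \left(2 \cdot 6 \cdot 7 + 312\right) + \frac{3}{4} = \left(84 + 312\right) + \frac{3}{4} = 396 + \frac{3}{4} = \frac{1587}{4}$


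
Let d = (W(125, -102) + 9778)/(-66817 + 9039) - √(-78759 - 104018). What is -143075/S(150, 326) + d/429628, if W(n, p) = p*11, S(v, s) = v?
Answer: -17757786956521/18617284938 - I*√182777/429628 ≈ -953.83 - 0.0009951*I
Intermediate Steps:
W(n, p) = 11*p
d = -4328/28889 - I*√182777 (d = (11*(-102) + 9778)/(-66817 + 9039) - √(-78759 - 104018) = (-1122 + 9778)/(-57778) - √(-182777) = 8656*(-1/57778) - I*√182777 = -4328/28889 - I*√182777 ≈ -0.14981 - 427.52*I)
-143075/S(150, 326) + d/429628 = -143075/150 + (-4328/28889 - I*√182777)/429628 = -143075*1/150 + (-4328/28889 - I*√182777)*(1/429628) = -5723/6 + (-1082/3102880823 - I*√182777/429628) = -17757786956521/18617284938 - I*√182777/429628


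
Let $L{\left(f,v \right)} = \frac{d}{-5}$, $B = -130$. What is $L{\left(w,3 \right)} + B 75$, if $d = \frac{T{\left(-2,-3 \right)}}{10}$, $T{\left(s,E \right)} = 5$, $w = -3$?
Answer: $- \frac{97501}{10} \approx -9750.1$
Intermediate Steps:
$d = \frac{1}{2}$ ($d = \frac{5}{10} = 5 \cdot \frac{1}{10} = \frac{1}{2} \approx 0.5$)
$L{\left(f,v \right)} = - \frac{1}{10}$ ($L{\left(f,v \right)} = \frac{1}{2 \left(-5\right)} = \frac{1}{2} \left(- \frac{1}{5}\right) = - \frac{1}{10}$)
$L{\left(w,3 \right)} + B 75 = - \frac{1}{10} - 9750 = - \frac{97501}{10}$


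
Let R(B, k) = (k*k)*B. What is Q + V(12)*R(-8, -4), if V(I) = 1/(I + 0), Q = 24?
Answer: 40/3 ≈ 13.333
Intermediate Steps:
R(B, k) = B*k² (R(B, k) = k²*B = B*k²)
V(I) = 1/I
Q + V(12)*R(-8, -4) = 24 + (-8*(-4)²)/12 = 24 + (-8*16)/12 = 24 + (1/12)*(-128) = 24 - 32/3 = 40/3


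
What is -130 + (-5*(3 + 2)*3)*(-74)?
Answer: 5420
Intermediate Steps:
-130 + (-5*(3 + 2)*3)*(-74) = -130 + (-5*5*3)*(-74) = -130 - 25*3*(-74) = -130 - 75*(-74) = -130 + 5550 = 5420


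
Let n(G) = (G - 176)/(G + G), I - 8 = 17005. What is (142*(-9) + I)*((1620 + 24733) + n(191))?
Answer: 158402057835/382 ≈ 4.1467e+8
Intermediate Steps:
I = 17013 (I = 8 + 17005 = 17013)
n(G) = (-176 + G)/(2*G) (n(G) = (-176 + G)/((2*G)) = (-176 + G)*(1/(2*G)) = (-176 + G)/(2*G))
(142*(-9) + I)*((1620 + 24733) + n(191)) = (142*(-9) + 17013)*((1620 + 24733) + (½)*(-176 + 191)/191) = (-1278 + 17013)*(26353 + (½)*(1/191)*15) = 15735*(26353 + 15/382) = 15735*(10066861/382) = 158402057835/382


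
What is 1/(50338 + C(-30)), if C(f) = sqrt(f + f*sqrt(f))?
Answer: 1/(50338 + sqrt(30)*sqrt(-1 - I*sqrt(30))) ≈ 1.9862e-5 + 3.92e-9*I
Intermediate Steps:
C(f) = sqrt(f + f**(3/2))
1/(50338 + C(-30)) = 1/(50338 + sqrt(-30 + (-30)**(3/2))) = 1/(50338 + sqrt(-30 - 30*I*sqrt(30)))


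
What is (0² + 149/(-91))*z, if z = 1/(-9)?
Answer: 149/819 ≈ 0.18193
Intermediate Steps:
z = -⅑ ≈ -0.11111
(0² + 149/(-91))*z = (0² + 149/(-91))*(-⅑) = (0 + 149*(-1/91))*(-⅑) = (0 - 149/91)*(-⅑) = -149/91*(-⅑) = 149/819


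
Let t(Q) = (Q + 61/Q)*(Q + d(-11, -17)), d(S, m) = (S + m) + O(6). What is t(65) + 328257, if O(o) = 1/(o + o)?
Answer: 25794773/78 ≈ 3.3070e+5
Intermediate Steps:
O(o) = 1/(2*o)
d(S, m) = 1/12 + S + m (d(S, m) = (S + m) + (½)/6 = (S + m) + (½)*(⅙) = (S + m) + 1/12 = 1/12 + S + m)
t(Q) = (-335/12 + Q)*(Q + 61/Q) (t(Q) = (Q + 61/Q)*(Q + (1/12 - 11 - 17)) = (Q + 61/Q)*(Q - 335/12) = (Q + 61/Q)*(-335/12 + Q) = (-335/12 + Q)*(Q + 61/Q))
t(65) + 328257 = (61 + 65² - 20435/12/65 - 335/12*65) + 328257 = (61 + 4225 - 20435/12*1/65 - 21775/12) + 328257 = (61 + 4225 - 4087/156 - 21775/12) + 328257 = 190727/78 + 328257 = 25794773/78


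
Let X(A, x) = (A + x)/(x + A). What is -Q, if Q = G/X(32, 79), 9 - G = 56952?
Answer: 56943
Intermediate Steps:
X(A, x) = 1 (X(A, x) = (A + x)/(A + x) = 1)
G = -56943 (G = 9 - 1*56952 = 9 - 56952 = -56943)
Q = -56943 (Q = -56943/1 = -56943*1 = -56943)
-Q = -1*(-56943) = 56943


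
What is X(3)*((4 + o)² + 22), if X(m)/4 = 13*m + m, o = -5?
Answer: 3864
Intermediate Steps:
X(m) = 56*m (X(m) = 4*(13*m + m) = 4*(14*m) = 56*m)
X(3)*((4 + o)² + 22) = (56*3)*((4 - 5)² + 22) = 168*((-1)² + 22) = 168*(1 + 22) = 168*23 = 3864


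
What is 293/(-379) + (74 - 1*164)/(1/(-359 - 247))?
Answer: 20670367/379 ≈ 54539.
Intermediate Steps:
293/(-379) + (74 - 1*164)/(1/(-359 - 247)) = 293*(-1/379) + (74 - 164)/(1/(-606)) = -293/379 - 90/(-1/606) = -293/379 - 90*(-606) = -293/379 + 54540 = 20670367/379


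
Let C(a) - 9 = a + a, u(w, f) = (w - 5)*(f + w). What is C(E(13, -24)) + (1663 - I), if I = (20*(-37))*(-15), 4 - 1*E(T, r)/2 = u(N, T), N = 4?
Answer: -9344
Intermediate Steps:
u(w, f) = (-5 + w)*(f + w)
E(T, r) = 16 + 2*T (E(T, r) = 8 - 2*(4² - 5*T - 5*4 + T*4) = 8 - 2*(16 - 5*T - 20 + 4*T) = 8 - 2*(-4 - T) = 8 + (8 + 2*T) = 16 + 2*T)
C(a) = 9 + 2*a (C(a) = 9 + (a + a) = 9 + 2*a)
I = 11100 (I = -740*(-15) = 11100)
C(E(13, -24)) + (1663 - I) = (9 + 2*(16 + 2*13)) + (1663 - 1*11100) = (9 + 2*(16 + 26)) + (1663 - 11100) = (9 + 2*42) - 9437 = (9 + 84) - 9437 = 93 - 9437 = -9344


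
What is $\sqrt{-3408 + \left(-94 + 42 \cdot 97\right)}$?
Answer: $2 \sqrt{143} \approx 23.917$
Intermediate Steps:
$\sqrt{-3408 + \left(-94 + 42 \cdot 97\right)} = \sqrt{-3408 + \left(-94 + 4074\right)} = \sqrt{-3408 + 3980} = \sqrt{572} = 2 \sqrt{143}$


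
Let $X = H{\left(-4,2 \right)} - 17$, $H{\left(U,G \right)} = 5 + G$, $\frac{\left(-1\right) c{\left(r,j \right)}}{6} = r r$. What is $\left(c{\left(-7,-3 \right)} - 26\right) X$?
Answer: $3200$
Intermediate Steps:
$c{\left(r,j \right)} = - 6 r^{2}$ ($c{\left(r,j \right)} = - 6 r r = - 6 r^{2}$)
$X = -10$ ($X = \left(5 + 2\right) - 17 = 7 - 17 = -10$)
$\left(c{\left(-7,-3 \right)} - 26\right) X = \left(- 6 \left(-7\right)^{2} - 26\right) \left(-10\right) = \left(\left(-6\right) 49 - 26\right) \left(-10\right) = \left(-294 - 26\right) \left(-10\right) = \left(-320\right) \left(-10\right) = 3200$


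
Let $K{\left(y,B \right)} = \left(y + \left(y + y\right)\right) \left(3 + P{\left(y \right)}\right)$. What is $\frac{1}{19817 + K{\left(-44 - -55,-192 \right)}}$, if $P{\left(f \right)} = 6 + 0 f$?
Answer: $\frac{1}{20114} \approx 4.9717 \cdot 10^{-5}$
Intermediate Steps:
$P{\left(f \right)} = 6$ ($P{\left(f \right)} = 6 + 0 = 6$)
$K{\left(y,B \right)} = 27 y$ ($K{\left(y,B \right)} = \left(y + \left(y + y\right)\right) \left(3 + 6\right) = \left(y + 2 y\right) 9 = 3 y 9 = 27 y$)
$\frac{1}{19817 + K{\left(-44 - -55,-192 \right)}} = \frac{1}{19817 + 27 \left(-44 - -55\right)} = \frac{1}{19817 + 27 \left(-44 + 55\right)} = \frac{1}{19817 + 27 \cdot 11} = \frac{1}{19817 + 297} = \frac{1}{20114}$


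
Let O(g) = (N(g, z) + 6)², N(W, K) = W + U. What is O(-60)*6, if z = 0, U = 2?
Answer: 16224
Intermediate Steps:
N(W, K) = 2 + W (N(W, K) = W + 2 = 2 + W)
O(g) = (8 + g)² (O(g) = ((2 + g) + 6)² = (8 + g)²)
O(-60)*6 = (8 - 60)²*6 = (-52)²*6 = 2704*6 = 16224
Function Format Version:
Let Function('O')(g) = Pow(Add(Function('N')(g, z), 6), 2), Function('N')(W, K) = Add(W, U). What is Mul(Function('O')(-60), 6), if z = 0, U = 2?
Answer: 16224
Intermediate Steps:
Function('N')(W, K) = Add(2, W) (Function('N')(W, K) = Add(W, 2) = Add(2, W))
Function('O')(g) = Pow(Add(8, g), 2) (Function('O')(g) = Pow(Add(Add(2, g), 6), 2) = Pow(Add(8, g), 2))
Mul(Function('O')(-60), 6) = Mul(Pow(Add(8, -60), 2), 6) = Mul(Pow(-52, 2), 6) = Mul(2704, 6) = 16224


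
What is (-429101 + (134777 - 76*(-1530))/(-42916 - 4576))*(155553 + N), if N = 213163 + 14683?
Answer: -7813332599050851/47492 ≈ -1.6452e+11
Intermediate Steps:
N = 227846
(-429101 + (134777 - 76*(-1530))/(-42916 - 4576))*(155553 + N) = (-429101 + (134777 - 76*(-1530))/(-42916 - 4576))*(155553 + 227846) = (-429101 + (134777 + 116280)/(-47492))*383399 = (-429101 + 251057*(-1/47492))*383399 = (-429101 - 251057/47492)*383399 = -20379115749/47492*383399 = -7813332599050851/47492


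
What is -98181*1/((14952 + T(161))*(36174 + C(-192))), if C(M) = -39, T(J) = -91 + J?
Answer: -10909/60313330 ≈ -0.00018087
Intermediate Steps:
-98181*1/((14952 + T(161))*(36174 + C(-192))) = -98181*1/((14952 + (-91 + 161))*(36174 - 39)) = -98181*1/(36135*(14952 + 70)) = -98181/(36135*15022) = -98181/542819970 = -98181*1/542819970 = -10909/60313330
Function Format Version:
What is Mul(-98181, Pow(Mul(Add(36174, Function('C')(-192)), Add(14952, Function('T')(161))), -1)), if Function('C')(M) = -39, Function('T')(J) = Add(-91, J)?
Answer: Rational(-10909, 60313330) ≈ -0.00018087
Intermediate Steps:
Mul(-98181, Pow(Mul(Add(36174, Function('C')(-192)), Add(14952, Function('T')(161))), -1)) = Mul(-98181, Pow(Mul(Add(36174, -39), Add(14952, Add(-91, 161))), -1)) = Mul(-98181, Pow(Mul(36135, Add(14952, 70)), -1)) = Mul(-98181, Pow(Mul(36135, 15022), -1)) = Mul(-98181, Pow(542819970, -1)) = Mul(-98181, Rational(1, 542819970)) = Rational(-10909, 60313330)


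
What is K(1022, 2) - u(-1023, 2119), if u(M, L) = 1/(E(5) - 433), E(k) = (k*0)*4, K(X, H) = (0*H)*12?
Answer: 1/433 ≈ 0.0023095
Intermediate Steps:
K(X, H) = 0 (K(X, H) = 0*12 = 0)
E(k) = 0 (E(k) = 0*4 = 0)
u(M, L) = -1/433 (u(M, L) = 1/(0 - 433) = 1/(-433) = -1/433)
K(1022, 2) - u(-1023, 2119) = 0 - 1*(-1/433) = 0 + 1/433 = 1/433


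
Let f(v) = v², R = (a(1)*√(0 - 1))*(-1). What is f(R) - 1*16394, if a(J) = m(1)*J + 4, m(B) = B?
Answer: -16419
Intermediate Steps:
a(J) = 4 + J (a(J) = 1*J + 4 = J + 4 = 4 + J)
R = -5*I (R = ((4 + 1)*√(0 - 1))*(-1) = (5*√(-1))*(-1) = (5*I)*(-1) = -5*I ≈ -5.0*I)
f(R) - 1*16394 = (-5*I)² - 1*16394 = -25 - 16394 = -16419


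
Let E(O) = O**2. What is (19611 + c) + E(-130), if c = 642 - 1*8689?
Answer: 28464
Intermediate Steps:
c = -8047 (c = 642 - 8689 = -8047)
(19611 + c) + E(-130) = (19611 - 8047) + (-130)**2 = 11564 + 16900 = 28464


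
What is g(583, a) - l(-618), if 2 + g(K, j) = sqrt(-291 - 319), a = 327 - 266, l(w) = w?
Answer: 616 + I*sqrt(610) ≈ 616.0 + 24.698*I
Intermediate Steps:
a = 61
g(K, j) = -2 + I*sqrt(610) (g(K, j) = -2 + sqrt(-291 - 319) = -2 + sqrt(-610) = -2 + I*sqrt(610))
g(583, a) - l(-618) = (-2 + I*sqrt(610)) - 1*(-618) = (-2 + I*sqrt(610)) + 618 = 616 + I*sqrt(610)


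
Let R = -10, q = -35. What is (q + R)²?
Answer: 2025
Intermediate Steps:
(q + R)² = (-35 - 10)² = (-45)² = 2025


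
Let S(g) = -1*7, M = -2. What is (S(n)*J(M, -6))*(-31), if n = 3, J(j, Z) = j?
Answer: -434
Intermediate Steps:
S(g) = -7
(S(n)*J(M, -6))*(-31) = -7*(-2)*(-31) = 14*(-31) = -434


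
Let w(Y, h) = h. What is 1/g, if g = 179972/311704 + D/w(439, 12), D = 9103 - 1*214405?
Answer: -38963/666575989 ≈ -5.8452e-5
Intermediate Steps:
D = -205302 (D = 9103 - 214405 = -205302)
g = -666575989/38963 (g = 179972/311704 - 205302/12 = 179972*(1/311704) - 205302*1/12 = 44993/77926 - 34217/2 = -666575989/38963 ≈ -17108.)
1/g = 1/(-666575989/38963) = -38963/666575989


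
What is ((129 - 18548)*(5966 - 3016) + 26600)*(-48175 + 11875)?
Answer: 1971433035000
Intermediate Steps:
((129 - 18548)*(5966 - 3016) + 26600)*(-48175 + 11875) = (-18419*2950 + 26600)*(-36300) = (-54336050 + 26600)*(-36300) = -54309450*(-36300) = 1971433035000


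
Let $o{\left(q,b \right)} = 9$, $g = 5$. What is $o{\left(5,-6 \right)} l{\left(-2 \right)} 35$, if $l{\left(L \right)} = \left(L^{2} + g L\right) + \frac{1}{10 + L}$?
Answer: $- \frac{14805}{8} \approx -1850.6$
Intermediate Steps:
$l{\left(L \right)} = L^{2} + \frac{1}{10 + L} + 5 L$ ($l{\left(L \right)} = \left(L^{2} + 5 L\right) + \frac{1}{10 + L} = L^{2} + \frac{1}{10 + L} + 5 L$)
$o{\left(5,-6 \right)} l{\left(-2 \right)} 35 = 9 \frac{1 + \left(-2\right)^{3} + 15 \left(-2\right)^{2} + 50 \left(-2\right)}{10 - 2} \cdot 35 = 9 \frac{1 - 8 + 15 \cdot 4 - 100}{8} \cdot 35 = 9 \frac{1 - 8 + 60 - 100}{8} \cdot 35 = 9 \cdot \frac{1}{8} \left(-47\right) 35 = 9 \left(- \frac{47}{8}\right) 35 = \left(- \frac{423}{8}\right) 35 = - \frac{14805}{8}$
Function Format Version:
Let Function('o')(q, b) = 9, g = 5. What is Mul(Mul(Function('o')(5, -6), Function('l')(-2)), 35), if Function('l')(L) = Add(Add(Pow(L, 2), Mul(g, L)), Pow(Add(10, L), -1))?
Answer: Rational(-14805, 8) ≈ -1850.6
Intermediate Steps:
Function('l')(L) = Add(Pow(L, 2), Pow(Add(10, L), -1), Mul(5, L)) (Function('l')(L) = Add(Add(Pow(L, 2), Mul(5, L)), Pow(Add(10, L), -1)) = Add(Pow(L, 2), Pow(Add(10, L), -1), Mul(5, L)))
Mul(Mul(Function('o')(5, -6), Function('l')(-2)), 35) = Mul(Mul(9, Mul(Pow(Add(10, -2), -1), Add(1, Pow(-2, 3), Mul(15, Pow(-2, 2)), Mul(50, -2)))), 35) = Mul(Mul(9, Mul(Pow(8, -1), Add(1, -8, Mul(15, 4), -100))), 35) = Mul(Mul(9, Mul(Rational(1, 8), Add(1, -8, 60, -100))), 35) = Mul(Mul(9, Mul(Rational(1, 8), -47)), 35) = Mul(Mul(9, Rational(-47, 8)), 35) = Mul(Rational(-423, 8), 35) = Rational(-14805, 8)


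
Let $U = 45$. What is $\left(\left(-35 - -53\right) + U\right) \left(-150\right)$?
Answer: $-9450$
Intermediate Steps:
$\left(\left(-35 - -53\right) + U\right) \left(-150\right) = \left(\left(-35 - -53\right) + 45\right) \left(-150\right) = \left(\left(-35 + 53\right) + 45\right) \left(-150\right) = \left(18 + 45\right) \left(-150\right) = 63 \left(-150\right) = -9450$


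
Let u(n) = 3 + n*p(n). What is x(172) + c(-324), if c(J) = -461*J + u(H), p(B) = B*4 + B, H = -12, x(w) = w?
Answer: 150259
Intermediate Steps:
p(B) = 5*B (p(B) = 4*B + B = 5*B)
u(n) = 3 + 5*n**2 (u(n) = 3 + n*(5*n) = 3 + 5*n**2)
c(J) = 723 - 461*J (c(J) = -461*J + (3 + 5*(-12)**2) = -461*J + (3 + 5*144) = -461*J + (3 + 720) = -461*J + 723 = 723 - 461*J)
x(172) + c(-324) = 172 + (723 - 461*(-324)) = 172 + (723 + 149364) = 172 + 150087 = 150259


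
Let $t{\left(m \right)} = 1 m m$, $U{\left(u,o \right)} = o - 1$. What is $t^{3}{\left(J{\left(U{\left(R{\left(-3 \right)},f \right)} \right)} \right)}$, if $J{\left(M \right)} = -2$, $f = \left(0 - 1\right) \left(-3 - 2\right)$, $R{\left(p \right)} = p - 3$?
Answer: $64$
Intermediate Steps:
$R{\left(p \right)} = -3 + p$
$f = 5$ ($f = \left(-1\right) \left(-5\right) = 5$)
$U{\left(u,o \right)} = -1 + o$
$t{\left(m \right)} = m^{2}$ ($t{\left(m \right)} = m m = m^{2}$)
$t^{3}{\left(J{\left(U{\left(R{\left(-3 \right)},f \right)} \right)} \right)} = \left(\left(-2\right)^{2}\right)^{3} = 4^{3} = 64$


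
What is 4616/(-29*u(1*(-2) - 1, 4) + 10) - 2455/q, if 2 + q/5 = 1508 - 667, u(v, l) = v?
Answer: 3825197/81383 ≈ 47.002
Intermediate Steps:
q = 4195 (q = -10 + 5*(1508 - 667) = -10 + 5*841 = -10 + 4205 = 4195)
4616/(-29*u(1*(-2) - 1, 4) + 10) - 2455/q = 4616/(-29*(1*(-2) - 1) + 10) - 2455/4195 = 4616/(-29*(-2 - 1) + 10) - 2455*1/4195 = 4616/(-29*(-3) + 10) - 491/839 = 4616/(87 + 10) - 491/839 = 4616/97 - 491/839 = 3825197/81383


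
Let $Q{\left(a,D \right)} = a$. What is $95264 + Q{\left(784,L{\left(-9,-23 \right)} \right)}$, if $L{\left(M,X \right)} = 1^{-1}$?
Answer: $96048$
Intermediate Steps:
$L{\left(M,X \right)} = 1$
$95264 + Q{\left(784,L{\left(-9,-23 \right)} \right)} = 95264 + 784 = 96048$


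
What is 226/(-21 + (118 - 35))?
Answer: 113/31 ≈ 3.6452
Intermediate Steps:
226/(-21 + (118 - 35)) = 226/(-21 + 83) = 226/62 = (1/62)*226 = 113/31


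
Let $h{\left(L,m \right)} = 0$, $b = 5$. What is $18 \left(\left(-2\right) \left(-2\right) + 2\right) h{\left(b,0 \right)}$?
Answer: $0$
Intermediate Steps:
$18 \left(\left(-2\right) \left(-2\right) + 2\right) h{\left(b,0 \right)} = 18 \left(\left(-2\right) \left(-2\right) + 2\right) 0 = 18 \left(4 + 2\right) 0 = 18 \cdot 6 \cdot 0 = 108 \cdot 0 = 0$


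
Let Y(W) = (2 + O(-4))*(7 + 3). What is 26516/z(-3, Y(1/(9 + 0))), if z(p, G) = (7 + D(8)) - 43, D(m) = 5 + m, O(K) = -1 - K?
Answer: -26516/23 ≈ -1152.9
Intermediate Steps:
Y(W) = 50 (Y(W) = (2 + (-1 - 1*(-4)))*(7 + 3) = (2 + (-1 + 4))*10 = (2 + 3)*10 = 5*10 = 50)
z(p, G) = -23 (z(p, G) = (7 + (5 + 8)) - 43 = (7 + 13) - 43 = 20 - 43 = -23)
26516/z(-3, Y(1/(9 + 0))) = 26516/(-23) = 26516*(-1/23) = -26516/23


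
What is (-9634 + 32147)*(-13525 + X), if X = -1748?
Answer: -343841049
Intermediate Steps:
(-9634 + 32147)*(-13525 + X) = (-9634 + 32147)*(-13525 - 1748) = 22513*(-15273) = -343841049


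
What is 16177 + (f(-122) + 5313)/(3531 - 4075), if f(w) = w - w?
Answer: 8794975/544 ≈ 16167.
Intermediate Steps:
f(w) = 0
16177 + (f(-122) + 5313)/(3531 - 4075) = 16177 + (0 + 5313)/(3531 - 4075) = 16177 + 5313/(-544) = 16177 + 5313*(-1/544) = 16177 - 5313/544 = 8794975/544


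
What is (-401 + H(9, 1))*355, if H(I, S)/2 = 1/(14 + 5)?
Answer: -2704035/19 ≈ -1.4232e+5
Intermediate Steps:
H(I, S) = 2/19 (H(I, S) = 2/(14 + 5) = 2/19)
(-401 + H(9, 1))*355 = (-401 + 2/19)*355 = -7617/19*355 = -2704035/19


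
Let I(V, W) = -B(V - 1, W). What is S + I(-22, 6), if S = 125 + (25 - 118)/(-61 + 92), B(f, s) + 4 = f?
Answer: 149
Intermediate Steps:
B(f, s) = -4 + f
I(V, W) = 5 - V (I(V, W) = -(-4 + (V - 1)) = -(-4 + (-1 + V)) = -(-5 + V) = 5 - V)
S = 122 (S = 125 - 93/31 = 125 - 93*1/31 = 125 - 3 = 122)
S + I(-22, 6) = 122 + (5 - 1*(-22)) = 122 + (5 + 22) = 122 + 27 = 149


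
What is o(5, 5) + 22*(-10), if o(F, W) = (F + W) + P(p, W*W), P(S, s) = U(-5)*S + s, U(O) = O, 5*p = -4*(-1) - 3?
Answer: -186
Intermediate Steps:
p = ⅕ (p = (-4*(-1) - 3)/5 = (4 - 3)/5 = (⅕)*1 = ⅕ ≈ 0.20000)
P(S, s) = s - 5*S (P(S, s) = -5*S + s = s - 5*S)
o(F, W) = -1 + F + W + W² (o(F, W) = (F + W) + (W*W - 5*⅕) = (F + W) + (W² - 1) = (F + W) + (-1 + W²) = -1 + F + W + W²)
o(5, 5) + 22*(-10) = (-1 + 5 + 5 + 5²) + 22*(-10) = (-1 + 5 + 5 + 25) - 220 = 34 - 220 = -186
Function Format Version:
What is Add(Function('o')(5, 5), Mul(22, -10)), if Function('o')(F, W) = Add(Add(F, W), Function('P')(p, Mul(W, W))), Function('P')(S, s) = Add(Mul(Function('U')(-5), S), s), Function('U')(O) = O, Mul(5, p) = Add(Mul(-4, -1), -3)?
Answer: -186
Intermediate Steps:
p = Rational(1, 5) (p = Mul(Rational(1, 5), Add(Mul(-4, -1), -3)) = Mul(Rational(1, 5), Add(4, -3)) = Mul(Rational(1, 5), 1) = Rational(1, 5) ≈ 0.20000)
Function('P')(S, s) = Add(s, Mul(-5, S)) (Function('P')(S, s) = Add(Mul(-5, S), s) = Add(s, Mul(-5, S)))
Function('o')(F, W) = Add(-1, F, W, Pow(W, 2)) (Function('o')(F, W) = Add(Add(F, W), Add(Mul(W, W), Mul(-5, Rational(1, 5)))) = Add(Add(F, W), Add(Pow(W, 2), -1)) = Add(Add(F, W), Add(-1, Pow(W, 2))) = Add(-1, F, W, Pow(W, 2)))
Add(Function('o')(5, 5), Mul(22, -10)) = Add(Add(-1, 5, 5, Pow(5, 2)), Mul(22, -10)) = Add(Add(-1, 5, 5, 25), -220) = Add(34, -220) = -186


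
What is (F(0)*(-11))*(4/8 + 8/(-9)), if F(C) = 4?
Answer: 154/9 ≈ 17.111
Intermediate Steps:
(F(0)*(-11))*(4/8 + 8/(-9)) = (4*(-11))*(4/8 + 8/(-9)) = -44*(4*(⅛) + 8*(-⅑)) = -44*(½ - 8/9) = -44*(-7/18) = 154/9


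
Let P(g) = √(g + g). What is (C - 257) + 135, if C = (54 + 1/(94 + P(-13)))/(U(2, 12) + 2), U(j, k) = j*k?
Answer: (-3118*√26 + 293091*I)/(26*(√26 - 94*I)) ≈ -119.92 - 2.213e-5*I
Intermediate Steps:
P(g) = √2*√g (P(g) = √(2*g) = √2*√g)
C = 27/13 + 1/(26*(94 + I*√26)) (C = (54 + 1/(94 + √2*√(-13)))/(2*12 + 2) = (54 + 1/(94 + √2*(I*√13)))/(24 + 2) = (54 + 1/(94 + I*√26))/26 = (54 + 1/(94 + I*√26))*(1/26) = 27/13 + 1/(26*(94 + I*√26)) ≈ 2.0773 - 2.213e-5*I)
(C - 257) + 135 = ((239321/115206 - I*√26/230412) - 257) + 135 = (-29368621/115206 - I*√26/230412) + 135 = -13815811/115206 - I*√26/230412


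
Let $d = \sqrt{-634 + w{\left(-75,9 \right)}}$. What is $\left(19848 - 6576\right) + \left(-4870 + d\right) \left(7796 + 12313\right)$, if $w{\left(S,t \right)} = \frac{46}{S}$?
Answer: $-97917558 + \frac{13406 i \sqrt{35697}}{5} \approx -9.7918 \cdot 10^{7} + 5.0658 \cdot 10^{5} i$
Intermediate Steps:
$d = \frac{2 i \sqrt{35697}}{15}$ ($d = \sqrt{-634 + \frac{46}{-75}} = \sqrt{-634 + 46 \left(- \frac{1}{75}\right)} = \sqrt{-634 - \frac{46}{75}} = \sqrt{- \frac{47596}{75}} = \frac{2 i \sqrt{35697}}{15} \approx 25.192 i$)
$\left(19848 - 6576\right) + \left(-4870 + d\right) \left(7796 + 12313\right) = \left(19848 - 6576\right) + \left(-4870 + \frac{2 i \sqrt{35697}}{15}\right) \left(7796 + 12313\right) = 13272 + \left(-4870 + \frac{2 i \sqrt{35697}}{15}\right) 20109 = 13272 - \left(97930830 - \frac{13406 i \sqrt{35697}}{5}\right) = -97917558 + \frac{13406 i \sqrt{35697}}{5}$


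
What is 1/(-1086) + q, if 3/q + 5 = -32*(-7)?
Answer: 1013/79278 ≈ 0.012778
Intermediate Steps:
q = 1/73 (q = 3/(-5 - 32*(-7)) = 3/(-5 + 224) = 3/219 = 3*(1/219) = 1/73 ≈ 0.013699)
1/(-1086) + q = 1/(-1086) + 1/73 = -1/1086 + 1/73 = 1013/79278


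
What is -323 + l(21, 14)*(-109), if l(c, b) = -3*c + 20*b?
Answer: -23976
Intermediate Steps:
-323 + l(21, 14)*(-109) = -323 + (-3*21 + 20*14)*(-109) = -323 + (-63 + 280)*(-109) = -323 + 217*(-109) = -323 - 23653 = -23976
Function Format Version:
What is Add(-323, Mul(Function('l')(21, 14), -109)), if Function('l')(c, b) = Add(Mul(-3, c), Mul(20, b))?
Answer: -23976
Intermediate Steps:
Add(-323, Mul(Function('l')(21, 14), -109)) = Add(-323, Mul(Add(Mul(-3, 21), Mul(20, 14)), -109)) = Add(-323, Mul(Add(-63, 280), -109)) = Add(-323, Mul(217, -109)) = Add(-323, -23653) = -23976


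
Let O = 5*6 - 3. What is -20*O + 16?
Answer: -524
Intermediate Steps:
O = 27 (O = 30 - 3 = 27)
-20*O + 16 = -20*27 + 16 = -540 + 16 = -524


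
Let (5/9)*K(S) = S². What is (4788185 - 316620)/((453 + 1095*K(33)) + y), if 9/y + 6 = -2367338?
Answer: 10585732573360/5082384547959 ≈ 2.0828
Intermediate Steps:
y = -9/2367344 (y = 9/(-6 - 2367338) = 9/(-2367344) = 9*(-1/2367344) = -9/2367344 ≈ -3.8017e-6)
K(S) = 9*S²/5
(4788185 - 316620)/((453 + 1095*K(33)) + y) = (4788185 - 316620)/((453 + 1095*((9/5)*33²)) - 9/2367344) = 4471565/((453 + 1095*((9/5)*1089)) - 9/2367344) = 4471565/((453 + 1095*(9801/5)) - 9/2367344) = 4471565/((453 + 2146419) - 9/2367344) = 4471565/(2146872 - 9/2367344) = 4471565/(5082384547959/2367344) = 4471565*(2367344/5082384547959) = 10585732573360/5082384547959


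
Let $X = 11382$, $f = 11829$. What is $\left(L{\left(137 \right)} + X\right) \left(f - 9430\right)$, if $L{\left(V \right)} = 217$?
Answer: $27826001$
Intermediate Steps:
$\left(L{\left(137 \right)} + X\right) \left(f - 9430\right) = \left(217 + 11382\right) \left(11829 - 9430\right) = 11599 \cdot 2399 = 27826001$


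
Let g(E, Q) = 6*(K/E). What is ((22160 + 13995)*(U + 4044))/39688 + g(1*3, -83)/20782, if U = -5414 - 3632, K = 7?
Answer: -22916879517/5029244 ≈ -4556.7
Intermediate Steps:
U = -9046
g(E, Q) = 42/E (g(E, Q) = 6*(7/E) = 42/E)
((22160 + 13995)*(U + 4044))/39688 + g(1*3, -83)/20782 = ((22160 + 13995)*(-9046 + 4044))/39688 + (42/((1*3)))/20782 = (36155*(-5002))*(1/39688) + (42/3)*(1/20782) = -180847310*1/39688 + (42*(⅓))*(1/20782) = -2205455/484 + 14*(1/20782) = -2205455/484 + 7/10391 = -22916879517/5029244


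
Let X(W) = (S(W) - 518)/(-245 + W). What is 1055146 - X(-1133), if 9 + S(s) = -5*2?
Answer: 1453990651/1378 ≈ 1.0551e+6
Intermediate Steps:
S(s) = -19 (S(s) = -9 - 5*2 = -9 - 10 = -19)
X(W) = -537/(-245 + W) (X(W) = (-19 - 518)/(-245 + W) = -537/(-245 + W))
1055146 - X(-1133) = 1055146 - (-537)/(-245 - 1133) = 1055146 - (-537)/(-1378) = 1055146 - (-537)*(-1)/1378 = 1055146 - 1*537/1378 = 1055146 - 537/1378 = 1453990651/1378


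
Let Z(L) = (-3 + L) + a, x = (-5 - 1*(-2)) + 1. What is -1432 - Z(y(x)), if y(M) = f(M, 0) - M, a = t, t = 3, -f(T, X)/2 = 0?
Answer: -1434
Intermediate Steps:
f(T, X) = 0 (f(T, X) = -2*0 = 0)
x = -2 (x = (-5 + 2) + 1 = -3 + 1 = -2)
a = 3
y(M) = -M (y(M) = 0 - M = -M)
Z(L) = L (Z(L) = (-3 + L) + 3 = L)
-1432 - Z(y(x)) = -1432 - (-1)*(-2) = -1432 - 1*2 = -1432 - 2 = -1434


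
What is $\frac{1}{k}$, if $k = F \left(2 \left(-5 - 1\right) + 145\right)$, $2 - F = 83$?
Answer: $- \frac{1}{10773} \approx -9.2825 \cdot 10^{-5}$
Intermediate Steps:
$F = -81$ ($F = 2 - 83 = -81$)
$k = -10773$ ($k = - 81 \left(2 \left(-5 - 1\right) + 145\right) = - 81 \left(2 \left(-6\right) + 145\right) = - 81 \left(-12 + 145\right) = \left(-81\right) 133 = -10773$)
$\frac{1}{k} = \frac{1}{-10773} = - \frac{1}{10773}$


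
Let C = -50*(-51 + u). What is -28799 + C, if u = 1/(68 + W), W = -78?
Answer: -26244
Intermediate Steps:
u = -⅒ (u = 1/(68 - 78) = 1/(-10) = -⅒ ≈ -0.10000)
C = 2555 (C = -50*(-51 - ⅒) = -50*(-511/10) = 2555)
-28799 + C = -28799 + 2555 = -26244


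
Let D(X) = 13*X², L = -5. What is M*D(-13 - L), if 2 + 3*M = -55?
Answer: -15808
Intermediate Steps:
M = -19 (M = -⅔ + (⅓)*(-55) = -⅔ - 55/3 = -19)
M*D(-13 - L) = -247*(-13 - 1*(-5))² = -247*(-13 + 5)² = -247*(-8)² = -247*64 = -19*832 = -15808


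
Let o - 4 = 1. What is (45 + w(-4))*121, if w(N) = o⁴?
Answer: 81070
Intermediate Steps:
o = 5 (o = 4 + 1 = 5)
w(N) = 625 (w(N) = 5⁴ = 625)
(45 + w(-4))*121 = (45 + 625)*121 = 670*121 = 81070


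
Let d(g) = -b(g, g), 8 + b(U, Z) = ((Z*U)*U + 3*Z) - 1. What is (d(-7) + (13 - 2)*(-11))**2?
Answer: 63504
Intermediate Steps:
b(U, Z) = -9 + 3*Z + Z*U**2 (b(U, Z) = -8 + (((Z*U)*U + 3*Z) - 1) = -8 + (((U*Z)*U + 3*Z) - 1) = -8 + ((Z*U**2 + 3*Z) - 1) = -8 + ((3*Z + Z*U**2) - 1) = -8 + (-1 + 3*Z + Z*U**2) = -9 + 3*Z + Z*U**2)
d(g) = 9 - g**3 - 3*g (d(g) = -(-9 + 3*g + g*g**2) = -(-9 + 3*g + g**3) = -(-9 + g**3 + 3*g) = 9 - g**3 - 3*g)
(d(-7) + (13 - 2)*(-11))**2 = ((9 - 1*(-7)**3 - 3*(-7)) + (13 - 2)*(-11))**2 = ((9 - 1*(-343) + 21) + 11*(-11))**2 = ((9 + 343 + 21) - 121)**2 = (373 - 121)**2 = 252**2 = 63504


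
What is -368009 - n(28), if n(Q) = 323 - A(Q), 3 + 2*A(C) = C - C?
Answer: -736667/2 ≈ -3.6833e+5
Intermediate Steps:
A(C) = -3/2 (A(C) = -3/2 + (C - C)/2 = -3/2 + (1/2)*0 = -3/2 + 0 = -3/2)
n(Q) = 649/2 (n(Q) = 323 - 1*(-3/2) = 323 + 3/2 = 649/2)
-368009 - n(28) = -368009 - 1*649/2 = -368009 - 649/2 = -736667/2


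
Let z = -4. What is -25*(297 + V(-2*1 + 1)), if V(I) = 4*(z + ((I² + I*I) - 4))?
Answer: -6825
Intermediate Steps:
V(I) = -32 + 8*I² (V(I) = 4*(-4 + ((I² + I*I) - 4)) = 4*(-4 + ((I² + I²) - 4)) = 4*(-4 + (2*I² - 4)) = 4*(-4 + (-4 + 2*I²)) = 4*(-8 + 2*I²) = -32 + 8*I²)
-25*(297 + V(-2*1 + 1)) = -25*(297 + (-32 + 8*(-2*1 + 1)²)) = -25*(297 + (-32 + 8*(-2 + 1)²)) = -25*(297 + (-32 + 8*(-1)²)) = -25*(297 + (-32 + 8*1)) = -25*(297 + (-32 + 8)) = -25*(297 - 24) = -25*273 = -6825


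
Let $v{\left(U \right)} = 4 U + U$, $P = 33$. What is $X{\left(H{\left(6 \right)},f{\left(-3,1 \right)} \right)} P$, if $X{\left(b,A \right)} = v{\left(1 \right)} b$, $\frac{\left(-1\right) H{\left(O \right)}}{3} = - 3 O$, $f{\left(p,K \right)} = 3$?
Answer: $8910$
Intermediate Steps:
$H{\left(O \right)} = 9 O$ ($H{\left(O \right)} = - 3 \left(- 3 O\right) = 9 O$)
$v{\left(U \right)} = 5 U$
$X{\left(b,A \right)} = 5 b$ ($X{\left(b,A \right)} = 5 \cdot 1 b = 5 b$)
$X{\left(H{\left(6 \right)},f{\left(-3,1 \right)} \right)} P = 5 \cdot 9 \cdot 6 \cdot 33 = 5 \cdot 54 \cdot 33 = 270 \cdot 33 = 8910$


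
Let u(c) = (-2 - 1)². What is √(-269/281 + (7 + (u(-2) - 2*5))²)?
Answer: √2767007/281 ≈ 5.9197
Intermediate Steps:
u(c) = 9 (u(c) = (-3)² = 9)
√(-269/281 + (7 + (u(-2) - 2*5))²) = √(-269/281 + (7 + (9 - 2*5))²) = √(-269*1/281 + (7 + (9 - 10))²) = √(-269/281 + (7 - 1)²) = √(-269/281 + 6²) = √(-269/281 + 36) = √(9847/281) = √2767007/281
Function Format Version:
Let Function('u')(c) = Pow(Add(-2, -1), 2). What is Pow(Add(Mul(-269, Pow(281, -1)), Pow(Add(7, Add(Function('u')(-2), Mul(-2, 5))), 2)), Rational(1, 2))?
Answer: Mul(Rational(1, 281), Pow(2767007, Rational(1, 2))) ≈ 5.9197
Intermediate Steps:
Function('u')(c) = 9 (Function('u')(c) = Pow(-3, 2) = 9)
Pow(Add(Mul(-269, Pow(281, -1)), Pow(Add(7, Add(Function('u')(-2), Mul(-2, 5))), 2)), Rational(1, 2)) = Pow(Add(Mul(-269, Pow(281, -1)), Pow(Add(7, Add(9, Mul(-2, 5))), 2)), Rational(1, 2)) = Pow(Add(Mul(-269, Rational(1, 281)), Pow(Add(7, Add(9, -10)), 2)), Rational(1, 2)) = Pow(Add(Rational(-269, 281), Pow(Add(7, -1), 2)), Rational(1, 2)) = Pow(Add(Rational(-269, 281), Pow(6, 2)), Rational(1, 2)) = Pow(Add(Rational(-269, 281), 36), Rational(1, 2)) = Pow(Rational(9847, 281), Rational(1, 2)) = Mul(Rational(1, 281), Pow(2767007, Rational(1, 2)))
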